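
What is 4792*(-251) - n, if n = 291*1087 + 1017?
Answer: -1520126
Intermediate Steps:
n = 317334 (n = 316317 + 1017 = 317334)
4792*(-251) - n = 4792*(-251) - 1*317334 = -1202792 - 317334 = -1520126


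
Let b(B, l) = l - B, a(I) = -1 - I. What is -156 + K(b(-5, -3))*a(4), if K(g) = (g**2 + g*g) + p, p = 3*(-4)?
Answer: -136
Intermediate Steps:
p = -12
K(g) = -12 + 2*g**2 (K(g) = (g**2 + g*g) - 12 = (g**2 + g**2) - 12 = 2*g**2 - 12 = -12 + 2*g**2)
-156 + K(b(-5, -3))*a(4) = -156 + (-12 + 2*(-3 - 1*(-5))**2)*(-1 - 1*4) = -156 + (-12 + 2*(-3 + 5)**2)*(-1 - 4) = -156 + (-12 + 2*2**2)*(-5) = -156 + (-12 + 2*4)*(-5) = -156 + (-12 + 8)*(-5) = -156 - 4*(-5) = -156 + 20 = -136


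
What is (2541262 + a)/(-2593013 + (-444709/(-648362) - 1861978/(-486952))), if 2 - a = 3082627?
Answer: 42729940293811628/204666920300389777 ≈ 0.20878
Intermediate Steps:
a = -3082625 (a = 2 - 1*3082627 = 2 - 3082627 = -3082625)
(2541262 + a)/(-2593013 + (-444709/(-648362) - 1861978/(-486952))) = (2541262 - 3082625)/(-2593013 + (-444709/(-648362) - 1861978/(-486952))) = -541363/(-2593013 + (-444709*(-1/648362) - 1861978*(-1/486952))) = -541363/(-2593013 + (444709/648362 + 930989/243476)) = -541363/(-2593013 + 355946929251/78930293156) = -541363/(-204666920300389777/78930293156) = -541363*(-78930293156/204666920300389777) = 42729940293811628/204666920300389777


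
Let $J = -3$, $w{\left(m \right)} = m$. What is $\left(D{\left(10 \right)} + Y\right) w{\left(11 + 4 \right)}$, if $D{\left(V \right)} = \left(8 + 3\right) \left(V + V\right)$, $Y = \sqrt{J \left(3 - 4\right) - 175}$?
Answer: $3300 + 30 i \sqrt{43} \approx 3300.0 + 196.72 i$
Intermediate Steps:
$Y = 2 i \sqrt{43}$ ($Y = \sqrt{- 3 \left(3 - 4\right) - 175} = \sqrt{\left(-3\right) \left(-1\right) - 175} = \sqrt{3 - 175} = \sqrt{-172} = 2 i \sqrt{43} \approx 13.115 i$)
$D{\left(V \right)} = 22 V$ ($D{\left(V \right)} = 11 \cdot 2 V = 22 V$)
$\left(D{\left(10 \right)} + Y\right) w{\left(11 + 4 \right)} = \left(22 \cdot 10 + 2 i \sqrt{43}\right) \left(11 + 4\right) = \left(220 + 2 i \sqrt{43}\right) 15 = 3300 + 30 i \sqrt{43}$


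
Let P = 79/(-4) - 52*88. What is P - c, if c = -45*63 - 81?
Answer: -6719/4 ≈ -1679.8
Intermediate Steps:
c = -2916 (c = -2835 - 81 = -2916)
P = -18383/4 (P = 79*(-1/4) - 4576 = -79/4 - 4576 = -18383/4 ≈ -4595.8)
P - c = -18383/4 - 1*(-2916) = -18383/4 + 2916 = -6719/4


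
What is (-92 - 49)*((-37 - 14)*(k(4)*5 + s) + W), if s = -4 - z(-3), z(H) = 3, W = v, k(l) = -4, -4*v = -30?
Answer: -390429/2 ≈ -1.9521e+5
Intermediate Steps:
v = 15/2 (v = -¼*(-30) = 15/2 ≈ 7.5000)
W = 15/2 ≈ 7.5000
s = -7 (s = -4 - 1*3 = -4 - 3 = -7)
(-92 - 49)*((-37 - 14)*(k(4)*5 + s) + W) = (-92 - 49)*((-37 - 14)*(-4*5 - 7) + 15/2) = -141*(-51*(-20 - 7) + 15/2) = -141*(-51*(-27) + 15/2) = -141*(1377 + 15/2) = -141*2769/2 = -390429/2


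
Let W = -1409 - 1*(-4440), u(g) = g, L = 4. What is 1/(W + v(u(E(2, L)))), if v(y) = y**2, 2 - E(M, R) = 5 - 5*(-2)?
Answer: 1/3200 ≈ 0.00031250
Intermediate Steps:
E(M, R) = -13 (E(M, R) = 2 - (5 - 5*(-2)) = 2 - (5 + 10) = 2 - 1*15 = 2 - 15 = -13)
W = 3031 (W = -1409 + 4440 = 3031)
1/(W + v(u(E(2, L)))) = 1/(3031 + (-13)**2) = 1/(3031 + 169) = 1/3200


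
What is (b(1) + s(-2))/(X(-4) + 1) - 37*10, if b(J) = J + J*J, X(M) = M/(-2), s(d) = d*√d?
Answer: -1108/3 - 2*I*√2/3 ≈ -369.33 - 0.94281*I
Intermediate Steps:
s(d) = d^(3/2)
X(M) = -M/2 (X(M) = M*(-½) = -M/2)
b(J) = J + J²
(b(1) + s(-2))/(X(-4) + 1) - 37*10 = (1*(1 + 1) + (-2)^(3/2))/(-½*(-4) + 1) - 37*10 = (1*2 - 2*I*√2)/(2 + 1) - 370 = (2 - 2*I*√2)/3 - 370 = (2 - 2*I*√2)*(⅓) - 370 = (⅔ - 2*I*√2/3) - 370 = -1108/3 - 2*I*√2/3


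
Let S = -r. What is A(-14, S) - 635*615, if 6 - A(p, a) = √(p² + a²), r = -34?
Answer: -390519 - 26*√2 ≈ -3.9056e+5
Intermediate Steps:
S = 34 (S = -1*(-34) = 34)
A(p, a) = 6 - √(a² + p²) (A(p, a) = 6 - √(p² + a²) = 6 - √(a² + p²))
A(-14, S) - 635*615 = (6 - √(34² + (-14)²)) - 635*615 = (6 - √(1156 + 196)) - 390525 = (6 - √1352) - 390525 = (6 - 26*√2) - 390525 = -390519 - 26*√2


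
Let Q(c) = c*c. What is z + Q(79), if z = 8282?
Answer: 14523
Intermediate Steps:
Q(c) = c**2
z + Q(79) = 8282 + 79**2 = 8282 + 6241 = 14523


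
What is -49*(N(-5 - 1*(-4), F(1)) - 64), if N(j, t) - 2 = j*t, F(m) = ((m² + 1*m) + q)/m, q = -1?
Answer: 3087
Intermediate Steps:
F(m) = (-1 + m + m²)/m (F(m) = ((m² + 1*m) - 1)/m = ((m² + m) - 1)/m = ((m + m²) - 1)/m = (-1 + m + m²)/m)
N(j, t) = 2 + j*t
-49*(N(-5 - 1*(-4), F(1)) - 64) = -49*((2 + (-5 - 1*(-4))*(1 + 1 - 1/1)) - 64) = -49*((2 + (-5 + 4)*(1 + 1 - 1*1)) - 64) = -49*((2 - (1 + 1 - 1)) - 64) = -49*((2 - 1*1) - 64) = -49*((2 - 1) - 64) = -49*(1 - 64) = -49*(-63) = 3087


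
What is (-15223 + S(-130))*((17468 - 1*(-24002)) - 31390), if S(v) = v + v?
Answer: -156068640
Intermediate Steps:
S(v) = 2*v
(-15223 + S(-130))*((17468 - 1*(-24002)) - 31390) = (-15223 + 2*(-130))*((17468 - 1*(-24002)) - 31390) = (-15223 - 260)*((17468 + 24002) - 31390) = -15483*(41470 - 31390) = -15483*10080 = -156068640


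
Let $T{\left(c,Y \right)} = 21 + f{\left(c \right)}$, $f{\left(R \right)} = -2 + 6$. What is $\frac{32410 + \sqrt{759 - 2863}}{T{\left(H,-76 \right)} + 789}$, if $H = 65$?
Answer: $\frac{16205}{407} + \frac{i \sqrt{526}}{407} \approx 39.816 + 0.056351 i$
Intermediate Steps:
$f{\left(R \right)} = 4$
$T{\left(c,Y \right)} = 25$ ($T{\left(c,Y \right)} = 21 + 4 = 25$)
$\frac{32410 + \sqrt{759 - 2863}}{T{\left(H,-76 \right)} + 789} = \frac{32410 + \sqrt{759 - 2863}}{25 + 789} = \frac{32410 + \sqrt{-2104}}{814} = \left(32410 + 2 i \sqrt{526}\right) \frac{1}{814} = \frac{16205}{407} + \frac{i \sqrt{526}}{407}$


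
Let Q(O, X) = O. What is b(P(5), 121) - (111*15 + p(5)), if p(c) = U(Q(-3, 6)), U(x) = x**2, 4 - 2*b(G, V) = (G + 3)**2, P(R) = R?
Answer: -1704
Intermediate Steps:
b(G, V) = 2 - (3 + G)**2/2 (b(G, V) = 2 - (G + 3)**2/2 = 2 - (3 + G)**2/2)
p(c) = 9 (p(c) = (-3)**2 = 9)
b(P(5), 121) - (111*15 + p(5)) = (2 - (3 + 5)**2/2) - (111*15 + 9) = (2 - 1/2*8**2) - (1665 + 9) = (2 - 1/2*64) - 1*1674 = (2 - 32) - 1674 = -30 - 1674 = -1704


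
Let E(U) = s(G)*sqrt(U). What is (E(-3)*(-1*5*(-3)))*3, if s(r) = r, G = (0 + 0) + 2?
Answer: 90*I*sqrt(3) ≈ 155.88*I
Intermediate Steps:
G = 2 (G = 0 + 2 = 2)
E(U) = 2*sqrt(U)
(E(-3)*(-1*5*(-3)))*3 = ((2*sqrt(-3))*(-1*5*(-3)))*3 = ((2*(I*sqrt(3)))*(-5*(-3)))*3 = ((2*I*sqrt(3))*15)*3 = (30*I*sqrt(3))*3 = 90*I*sqrt(3)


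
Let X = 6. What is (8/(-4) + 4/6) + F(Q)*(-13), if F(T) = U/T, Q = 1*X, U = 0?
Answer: -4/3 ≈ -1.3333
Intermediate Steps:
Q = 6 (Q = 1*6 = 6)
F(T) = 0 (F(T) = 0/T = 0)
(8/(-4) + 4/6) + F(Q)*(-13) = (8/(-4) + 4/6) + 0*(-13) = (8*(-¼) + 4*(⅙)) + 0 = (-2 + ⅔) + 0 = -4/3 + 0 = -4/3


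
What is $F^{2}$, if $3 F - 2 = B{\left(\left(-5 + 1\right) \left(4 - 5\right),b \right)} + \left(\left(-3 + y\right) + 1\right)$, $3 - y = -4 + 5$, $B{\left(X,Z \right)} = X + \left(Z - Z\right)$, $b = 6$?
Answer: $4$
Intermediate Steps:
$B{\left(X,Z \right)} = X$ ($B{\left(X,Z \right)} = X + 0 = X$)
$y = 2$ ($y = 3 - \left(-4 + 5\right) = 3 - 1 = 2$)
$F = 2$ ($F = \frac{2}{3} + \frac{\left(-5 + 1\right) \left(4 - 5\right) + \left(\left(-3 + 2\right) + 1\right)}{3} = \frac{2}{3} + \frac{\left(-4\right) \left(-1\right) + \left(-1 + 1\right)}{3} = \frac{2}{3} + \frac{4 + 0}{3} = \frac{2}{3} + \frac{1}{3} \cdot 4 = \frac{2}{3} + \frac{4}{3} = 2$)
$F^{2} = 2^{2} = 4$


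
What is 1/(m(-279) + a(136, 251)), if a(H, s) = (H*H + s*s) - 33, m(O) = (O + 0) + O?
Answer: 1/80906 ≈ 1.2360e-5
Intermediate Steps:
m(O) = 2*O (m(O) = O + O = 2*O)
a(H, s) = -33 + H² + s² (a(H, s) = (H² + s²) - 33 = -33 + H² + s²)
1/(m(-279) + a(136, 251)) = 1/(2*(-279) + (-33 + 136² + 251²)) = 1/(-558 + (-33 + 18496 + 63001)) = 1/(-558 + 81464) = 1/80906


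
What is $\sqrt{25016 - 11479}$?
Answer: $\sqrt{13537} \approx 116.35$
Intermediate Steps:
$\sqrt{25016 - 11479} = \sqrt{13537}$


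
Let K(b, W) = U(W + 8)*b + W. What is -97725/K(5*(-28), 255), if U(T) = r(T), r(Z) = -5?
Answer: -19545/191 ≈ -102.33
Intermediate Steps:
U(T) = -5
K(b, W) = W - 5*b (K(b, W) = -5*b + W = W - 5*b)
-97725/K(5*(-28), 255) = -97725/(255 - 25*(-28)) = -97725/(255 - 5*(-140)) = -97725/(255 + 700) = -97725/955 = -97725*1/955 = -19545/191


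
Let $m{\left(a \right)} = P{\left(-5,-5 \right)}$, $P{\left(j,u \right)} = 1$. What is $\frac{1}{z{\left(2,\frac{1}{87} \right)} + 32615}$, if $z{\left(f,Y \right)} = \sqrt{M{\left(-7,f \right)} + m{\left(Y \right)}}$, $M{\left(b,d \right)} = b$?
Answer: $\frac{32615}{1063738231} - \frac{i \sqrt{6}}{1063738231} \approx 3.0661 \cdot 10^{-5} - 2.3027 \cdot 10^{-9} i$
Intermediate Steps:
$m{\left(a \right)} = 1$
$z{\left(f,Y \right)} = i \sqrt{6}$ ($z{\left(f,Y \right)} = \sqrt{-7 + 1} = \sqrt{-6} = i \sqrt{6}$)
$\frac{1}{z{\left(2,\frac{1}{87} \right)} + 32615} = \frac{1}{i \sqrt{6} + 32615} = \frac{1}{32615 + i \sqrt{6}}$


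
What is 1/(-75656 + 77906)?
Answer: 1/2250 ≈ 0.00044444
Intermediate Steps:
1/(-75656 + 77906) = 1/2250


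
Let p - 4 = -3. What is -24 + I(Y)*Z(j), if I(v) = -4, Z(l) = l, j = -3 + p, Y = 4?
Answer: -16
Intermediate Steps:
p = 1 (p = 4 - 3 = 1)
j = -2 (j = -3 + 1 = -2)
-24 + I(Y)*Z(j) = -24 - 4*(-2) = -24 + 8 = -16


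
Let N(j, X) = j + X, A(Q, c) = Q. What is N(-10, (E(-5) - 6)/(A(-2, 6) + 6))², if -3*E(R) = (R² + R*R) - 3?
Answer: 34225/144 ≈ 237.67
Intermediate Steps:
E(R) = 1 - 2*R²/3 (E(R) = -((R² + R*R) - 3)/3 = -((R² + R²) - 3)/3 = -(2*R² - 3)/3 = -(-3 + 2*R²)/3 = 1 - 2*R²/3)
N(j, X) = X + j
N(-10, (E(-5) - 6)/(A(-2, 6) + 6))² = (((1 - ⅔*(-5)²) - 6)/(-2 + 6) - 10)² = (((1 - ⅔*25) - 6)/4 - 10)² = (((1 - 50/3) - 6)*(¼) - 10)² = ((-47/3 - 6)*(¼) - 10)² = (-65/3*¼ - 10)² = (-65/12 - 10)² = (-185/12)² = 34225/144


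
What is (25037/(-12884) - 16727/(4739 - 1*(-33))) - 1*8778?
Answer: -33751744736/3842653 ≈ -8783.5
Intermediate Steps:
(25037/(-12884) - 16727/(4739 - 1*(-33))) - 1*8778 = (25037*(-1/12884) - 16727/(4739 + 33)) - 8778 = (-25037/12884 - 16727/4772) - 8778 = -20936702/3842653 - 8778 = -33751744736/3842653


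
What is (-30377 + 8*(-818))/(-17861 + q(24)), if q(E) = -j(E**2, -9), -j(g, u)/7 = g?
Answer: 36921/13829 ≈ 2.6698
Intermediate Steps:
j(g, u) = -7*g
q(E) = 7*E**2 (q(E) = -(-7)*E**2 = 7*E**2)
(-30377 + 8*(-818))/(-17861 + q(24)) = (-30377 + 8*(-818))/(-17861 + 7*24**2) = (-30377 - 6544)/(-17861 + 7*576) = -36921/(-17861 + 4032) = -36921/(-13829) = -36921*(-1/13829) = 36921/13829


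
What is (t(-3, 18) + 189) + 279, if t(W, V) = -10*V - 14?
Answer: 274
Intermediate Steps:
t(W, V) = -14 - 10*V
(t(-3, 18) + 189) + 279 = ((-14 - 10*18) + 189) + 279 = ((-14 - 180) + 189) + 279 = (-194 + 189) + 279 = -5 + 279 = 274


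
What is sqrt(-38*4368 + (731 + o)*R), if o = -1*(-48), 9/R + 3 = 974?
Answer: I*sqrt(156489712863)/971 ≈ 407.4*I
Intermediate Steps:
R = 9/971 (R = 9/(-3 + 974) = 9/971 ≈ 0.0092688)
o = 48
sqrt(-38*4368 + (731 + o)*R) = sqrt(-38*4368 + (731 + 48)*(9/971)) = sqrt(-165984 + 779*(9/971)) = sqrt(-165984 + 7011/971) = sqrt(-161163453/971) = I*sqrt(156489712863)/971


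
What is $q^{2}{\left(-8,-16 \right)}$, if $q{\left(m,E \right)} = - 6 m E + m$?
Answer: $602176$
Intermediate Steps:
$q{\left(m,E \right)} = m - 6 E m$ ($q{\left(m,E \right)} = - 6 E m + m = m - 6 E m$)
$q^{2}{\left(-8,-16 \right)} = \left(- 8 \left(1 - -96\right)\right)^{2} = \left(- 8 \left(1 + 96\right)\right)^{2} = \left(\left(-8\right) 97\right)^{2} = \left(-776\right)^{2} = 602176$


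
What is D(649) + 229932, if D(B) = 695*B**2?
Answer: 292964627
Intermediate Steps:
D(649) + 229932 = 695*649**2 + 229932 = 695*421201 + 229932 = 292734695 + 229932 = 292964627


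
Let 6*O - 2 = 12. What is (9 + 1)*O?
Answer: 70/3 ≈ 23.333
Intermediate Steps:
O = 7/3 (O = 1/3 + (1/6)*12 = 1/3 + 2 = 7/3 ≈ 2.3333)
(9 + 1)*O = (9 + 1)*(7/3) = 10*(7/3) = 70/3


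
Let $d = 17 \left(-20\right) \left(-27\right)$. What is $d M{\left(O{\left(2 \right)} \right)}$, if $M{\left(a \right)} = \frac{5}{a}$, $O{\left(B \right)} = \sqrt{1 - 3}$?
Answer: $- 22950 i \sqrt{2} \approx - 32456.0 i$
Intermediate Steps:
$O{\left(B \right)} = i \sqrt{2}$ ($O{\left(B \right)} = \sqrt{-2} = i \sqrt{2}$)
$d = 9180$ ($d = \left(-340\right) \left(-27\right) = 9180$)
$d M{\left(O{\left(2 \right)} \right)} = 9180 \frac{5}{i \sqrt{2}} = 9180 \cdot 5 \left(- \frac{i \sqrt{2}}{2}\right) = 9180 \left(- \frac{5 i \sqrt{2}}{2}\right) = - 22950 i \sqrt{2}$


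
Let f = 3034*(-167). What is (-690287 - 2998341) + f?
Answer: -4195306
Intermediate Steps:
f = -506678
(-690287 - 2998341) + f = (-690287 - 2998341) - 506678 = -3688628 - 506678 = -4195306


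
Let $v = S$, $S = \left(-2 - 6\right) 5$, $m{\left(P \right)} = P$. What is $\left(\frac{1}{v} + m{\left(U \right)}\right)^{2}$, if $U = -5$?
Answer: $\frac{40401}{1600} \approx 25.251$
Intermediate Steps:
$S = -40$ ($S = \left(-8\right) 5 = -40$)
$v = -40$
$\left(\frac{1}{v} + m{\left(U \right)}\right)^{2} = \left(\frac{1}{-40} - 5\right)^{2} = \left(- \frac{1}{40} - 5\right)^{2} = \left(- \frac{201}{40}\right)^{2} = \frac{40401}{1600}$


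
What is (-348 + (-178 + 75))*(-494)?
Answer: 222794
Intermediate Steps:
(-348 + (-178 + 75))*(-494) = (-348 - 103)*(-494) = -451*(-494) = 222794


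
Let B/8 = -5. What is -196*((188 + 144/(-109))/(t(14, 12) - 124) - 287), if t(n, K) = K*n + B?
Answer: 5134416/109 ≈ 47105.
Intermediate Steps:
B = -40 (B = 8*(-5) = -40)
t(n, K) = -40 + K*n (t(n, K) = K*n - 40 = -40 + K*n)
-196*((188 + 144/(-109))/(t(14, 12) - 124) - 287) = -196*((188 + 144/(-109))/((-40 + 12*14) - 124) - 287) = -196*((188 + 144*(-1/109))/((-40 + 168) - 124) - 287) = -196*((188 - 144/109)/(128 - 124) - 287) = -196*((20348/109)/4 - 287) = -196*((20348/109)*(¼) - 287) = -196*(5087/109 - 287) = -196*(-26196/109) = 5134416/109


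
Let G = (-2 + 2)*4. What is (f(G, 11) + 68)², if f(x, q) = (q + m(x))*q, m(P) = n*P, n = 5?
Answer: 35721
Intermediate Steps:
m(P) = 5*P
G = 0 (G = 0*4 = 0)
f(x, q) = q*(q + 5*x) (f(x, q) = (q + 5*x)*q = q*(q + 5*x))
(f(G, 11) + 68)² = (11*(11 + 5*0) + 68)² = (11*(11 + 0) + 68)² = (11*11 + 68)² = (121 + 68)² = 189² = 35721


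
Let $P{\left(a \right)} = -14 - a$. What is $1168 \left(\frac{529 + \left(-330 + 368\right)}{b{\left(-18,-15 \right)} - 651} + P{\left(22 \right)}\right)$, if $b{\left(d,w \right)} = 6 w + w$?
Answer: $-42924$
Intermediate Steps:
$b{\left(d,w \right)} = 7 w$
$1168 \left(\frac{529 + \left(-330 + 368\right)}{b{\left(-18,-15 \right)} - 651} + P{\left(22 \right)}\right) = 1168 \left(\frac{529 + \left(-330 + 368\right)}{7 \left(-15\right) - 651} - 36\right) = 1168 \left(\frac{529 + 38}{-105 - 651} - 36\right) = 1168 \left(\frac{567}{-756} - 36\right) = 1168 \left(567 \left(- \frac{1}{756}\right) - 36\right) = 1168 \left(- \frac{3}{4} - 36\right) = 1168 \left(- \frac{147}{4}\right) = -42924$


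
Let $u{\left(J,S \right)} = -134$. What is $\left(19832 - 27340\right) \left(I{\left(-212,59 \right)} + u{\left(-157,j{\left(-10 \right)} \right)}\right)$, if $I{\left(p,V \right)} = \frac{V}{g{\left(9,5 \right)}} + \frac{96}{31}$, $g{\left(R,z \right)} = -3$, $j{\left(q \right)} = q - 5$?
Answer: $\frac{105134524}{93} \approx 1.1305 \cdot 10^{6}$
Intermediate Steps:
$j{\left(q \right)} = -5 + q$
$I{\left(p,V \right)} = \frac{96}{31} - \frac{V}{3}$ ($I{\left(p,V \right)} = \frac{V}{-3} + \frac{96}{31} = V \left(- \frac{1}{3}\right) + 96 \cdot \frac{1}{31} = - \frac{V}{3} + \frac{96}{31} = \frac{96}{31} - \frac{V}{3}$)
$\left(19832 - 27340\right) \left(I{\left(-212,59 \right)} + u{\left(-157,j{\left(-10 \right)} \right)}\right) = \left(19832 - 27340\right) \left(\left(\frac{96}{31} - \frac{59}{3}\right) - 134\right) = - 7508 \left(\left(\frac{96}{31} - \frac{59}{3}\right) - 134\right) = - 7508 \left(- \frac{1541}{93} - 134\right) = \left(-7508\right) \left(- \frac{14003}{93}\right) = \frac{105134524}{93}$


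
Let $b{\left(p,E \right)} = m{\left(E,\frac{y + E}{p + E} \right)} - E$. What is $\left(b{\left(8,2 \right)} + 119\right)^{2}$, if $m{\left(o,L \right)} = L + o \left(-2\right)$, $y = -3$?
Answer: $\frac{1274641}{100} \approx 12746.0$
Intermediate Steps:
$m{\left(o,L \right)} = L - 2 o$
$b{\left(p,E \right)} = - 3 E + \frac{-3 + E}{E + p}$ ($b{\left(p,E \right)} = \left(\frac{-3 + E}{p + E} - 2 E\right) - E = \left(\frac{-3 + E}{E + p} - 2 E\right) - E = \left(- 2 E + \frac{-3 + E}{E + p}\right) - E = - 3 E + \frac{-3 + E}{E + p}$)
$\left(b{\left(8,2 \right)} + 119\right)^{2} = \left(\frac{-3 + 2 - 6 \left(2 + 8\right)}{2 + 8} + 119\right)^{2} = \left(\frac{-3 + 2 - 6 \cdot 10}{10} + 119\right)^{2} = \left(\frac{-3 + 2 - 60}{10} + 119\right)^{2} = \left(\frac{1}{10} \left(-61\right) + 119\right)^{2} = \left(- \frac{61}{10} + 119\right)^{2} = \left(\frac{1129}{10}\right)^{2} = \frac{1274641}{100}$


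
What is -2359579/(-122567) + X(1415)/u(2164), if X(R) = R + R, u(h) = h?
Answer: 37349271/1816678 ≈ 20.559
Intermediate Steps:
X(R) = 2*R
-2359579/(-122567) + X(1415)/u(2164) = -2359579/(-122567) + (2*1415)/2164 = -2359579*(-1/122567) + 2830*(1/2164) = 32323/1679 + 1415/1082 = 37349271/1816678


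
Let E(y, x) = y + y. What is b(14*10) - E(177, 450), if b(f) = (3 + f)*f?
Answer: 19666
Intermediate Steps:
E(y, x) = 2*y
b(f) = f*(3 + f)
b(14*10) - E(177, 450) = (14*10)*(3 + 14*10) - 2*177 = 140*(3 + 140) - 1*354 = 140*143 - 354 = 20020 - 354 = 19666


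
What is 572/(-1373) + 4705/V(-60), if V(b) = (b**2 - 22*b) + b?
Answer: 736009/1334556 ≈ 0.55150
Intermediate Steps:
V(b) = b**2 - 21*b
572/(-1373) + 4705/V(-60) = 572/(-1373) + 4705/((-60*(-21 - 60))) = 572*(-1/1373) + 4705/((-60*(-81))) = -572/1373 + 4705/4860 = -572/1373 + 4705*(1/4860) = -572/1373 + 941/972 = 736009/1334556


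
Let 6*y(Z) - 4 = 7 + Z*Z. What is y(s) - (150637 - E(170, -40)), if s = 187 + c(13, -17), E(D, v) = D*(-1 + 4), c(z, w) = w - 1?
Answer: -145365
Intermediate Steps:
c(z, w) = -1 + w
E(D, v) = 3*D (E(D, v) = D*3 = 3*D)
s = 169 (s = 187 + (-1 - 17) = 187 - 18 = 169)
y(Z) = 11/6 + Z²/6 (y(Z) = ⅔ + (7 + Z*Z)/6 = ⅔ + (7 + Z²)/6 = ⅔ + (7/6 + Z²/6) = 11/6 + Z²/6)
y(s) - (150637 - E(170, -40)) = (11/6 + (⅙)*169²) - (150637 - 3*170) = (11/6 + (⅙)*28561) - (150637 - 1*510) = (11/6 + 28561/6) - (150637 - 510) = 4762 - 1*150127 = 4762 - 150127 = -145365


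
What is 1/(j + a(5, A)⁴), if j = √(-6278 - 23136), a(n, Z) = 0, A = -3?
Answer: -I*√29414/29414 ≈ -0.0058307*I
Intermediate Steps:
j = I*√29414 (j = √(-29414) = I*√29414 ≈ 171.51*I)
1/(j + a(5, A)⁴) = 1/(I*√29414 + 0⁴) = 1/(I*√29414 + 0) = 1/(I*√29414) = -I*√29414/29414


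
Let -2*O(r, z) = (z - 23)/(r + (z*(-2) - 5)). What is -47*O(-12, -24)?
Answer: -2209/62 ≈ -35.629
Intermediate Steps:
O(r, z) = -(-23 + z)/(2*(-5 + r - 2*z)) (O(r, z) = -(z - 23)/(2*(r + (z*(-2) - 5))) = -(-23 + z)/(2*(r + (-2*z - 5))) = -(-23 + z)/(2*(r + (-5 - 2*z))) = -(-23 + z)/(2*(-5 + r - 2*z)))
-47*O(-12, -24) = -47*(-23 - 24)/(2*(5 - 1*(-12) + 2*(-24))) = -47*(-47)/(2*(5 + 12 - 48)) = -47*(-47)/(2*(-31)) = -47*(-1)*(-47)/(2*31) = -47*47/62 = -2209/62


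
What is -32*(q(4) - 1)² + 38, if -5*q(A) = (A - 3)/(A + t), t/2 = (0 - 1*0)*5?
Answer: 68/25 ≈ 2.7200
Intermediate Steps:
t = 0 (t = 2*((0 - 1*0)*5) = 2*((0 + 0)*5) = 2*(0*5) = 2*0 = 0)
q(A) = -(-3 + A)/(5*A) (q(A) = -(A - 3)/(5*(A + 0)) = -(-3 + A)/(5*A))
-32*(q(4) - 1)² + 38 = -32*((⅕)*(3 - 1*4)/4 - 1)² + 38 = -32*((⅕)*(¼)*(3 - 4) - 1)² + 38 = -32*((⅕)*(¼)*(-1) - 1)² + 38 = -32*(-1/20 - 1)² + 38 = -32*(-21/20)² + 38 = -32*441/400 + 38 = -882/25 + 38 = 68/25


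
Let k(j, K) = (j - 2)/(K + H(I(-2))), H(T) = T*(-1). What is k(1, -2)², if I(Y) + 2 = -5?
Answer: 1/25 ≈ 0.040000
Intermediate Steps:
I(Y) = -7 (I(Y) = -2 - 5 = -7)
H(T) = -T
k(j, K) = (-2 + j)/(7 + K) (k(j, K) = (j - 2)/(K - 1*(-7)) = (-2 + j)/(K + 7) = (-2 + j)/(7 + K))
k(1, -2)² = ((-2 + 1)/(7 - 2))² = (-1/5)² = ((⅕)*(-1))² = (-⅕)² = 1/25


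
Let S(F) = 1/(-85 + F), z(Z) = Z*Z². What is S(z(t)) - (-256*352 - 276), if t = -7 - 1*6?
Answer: 206265415/2282 ≈ 90388.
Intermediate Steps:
t = -13 (t = -7 - 6 = -13)
z(Z) = Z³
S(z(t)) - (-256*352 - 276) = 1/(-85 + (-13)³) - (-256*352 - 276) = 1/(-85 - 2197) - (-90112 - 276) = 1/(-2282) - 1*(-90388) = -1/2282 + 90388 = 206265415/2282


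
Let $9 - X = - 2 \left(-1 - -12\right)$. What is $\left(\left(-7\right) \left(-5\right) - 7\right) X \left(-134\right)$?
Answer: $-116312$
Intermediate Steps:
$X = 31$ ($X = 9 - - 2 \left(-1 - -12\right) = 9 - - 2 \left(-1 + 12\right) = 9 - \left(-2\right) 11 = 9 - -22 = 9 + 22 = 31$)
$\left(\left(-7\right) \left(-5\right) - 7\right) X \left(-134\right) = \left(\left(-7\right) \left(-5\right) - 7\right) 31 \left(-134\right) = \left(35 - 7\right) 31 \left(-134\right) = 28 \cdot 31 \left(-134\right) = 868 \left(-134\right) = -116312$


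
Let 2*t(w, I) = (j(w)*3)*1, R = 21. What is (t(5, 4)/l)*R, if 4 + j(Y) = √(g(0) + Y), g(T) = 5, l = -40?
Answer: 63/20 - 63*√10/80 ≈ 0.65971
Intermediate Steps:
j(Y) = -4 + √(5 + Y)
t(w, I) = -6 + 3*√(5 + w)/2 (t(w, I) = (((-4 + √(5 + w))*3)*1)/2 = ((-12 + 3*√(5 + w))*1)/2 = (-12 + 3*√(5 + w))/2 = -6 + 3*√(5 + w)/2)
(t(5, 4)/l)*R = ((-6 + 3*√(5 + 5)/2)/(-40))*21 = ((-6 + 3*√10/2)*(-1/40))*21 = (3/20 - 3*√10/80)*21 = 63/20 - 63*√10/80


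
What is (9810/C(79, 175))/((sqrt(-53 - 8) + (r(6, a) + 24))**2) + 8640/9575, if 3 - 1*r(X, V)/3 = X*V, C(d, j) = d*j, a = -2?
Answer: 9*(-249555347*I + 7326144*sqrt(61))/(1058995*(-2350*I + 69*sqrt(61))) ≈ 0.90249 - 3.2892e-5*I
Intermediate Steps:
r(X, V) = 9 - 3*V*X (r(X, V) = 9 - 3*X*V = 9 - 3*V*X)
(9810/C(79, 175))/((sqrt(-53 - 8) + (r(6, a) + 24))**2) + 8640/9575 = (9810/((79*175)))/((sqrt(-53 - 8) + ((9 - 3*(-2)*6) + 24))**2) + 8640/9575 = (9810/13825)/((sqrt(-61) + ((9 + 36) + 24))**2) + 8640*(1/9575) = (9810*(1/13825))/((I*sqrt(61) + (45 + 24))**2) + 1728/1915 = 1962/(2765*((I*sqrt(61) + 69)**2)) + 1728/1915 = 1962/(2765*((69 + I*sqrt(61))**2)) + 1728/1915 = 1962/(2765*(69 + I*sqrt(61))**2) + 1728/1915 = 1728/1915 + 1962/(2765*(69 + I*sqrt(61))**2)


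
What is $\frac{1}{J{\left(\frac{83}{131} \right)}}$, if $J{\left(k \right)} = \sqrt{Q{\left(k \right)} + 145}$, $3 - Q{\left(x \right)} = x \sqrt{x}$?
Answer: $\frac{131}{\sqrt{2539828 - 83 \sqrt{10873}}} \approx 0.08234$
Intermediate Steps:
$Q{\left(x \right)} = 3 - x^{\frac{3}{2}}$ ($Q{\left(x \right)} = 3 - x \sqrt{x} = 3 - x^{\frac{3}{2}}$)
$J{\left(k \right)} = \sqrt{148 - k^{\frac{3}{2}}}$ ($J{\left(k \right)} = \sqrt{\left(3 - k^{\frac{3}{2}}\right) + 145} = \sqrt{148 - k^{\frac{3}{2}}}$)
$\frac{1}{J{\left(\frac{83}{131} \right)}} = \frac{1}{\sqrt{148 - \left(\frac{83}{131}\right)^{\frac{3}{2}}}} = \frac{1}{\sqrt{148 - \frac{83 \sqrt{10873}}{17161}}}$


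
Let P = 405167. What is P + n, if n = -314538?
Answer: 90629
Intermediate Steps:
P + n = 405167 - 314538 = 90629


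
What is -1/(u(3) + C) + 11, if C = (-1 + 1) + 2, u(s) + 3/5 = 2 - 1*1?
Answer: 127/12 ≈ 10.583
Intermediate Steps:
u(s) = 2/5 (u(s) = -3/5 + (2 - 1*1) = -3/5 + (2 - 1) = -3/5 + 1 = 2/5)
C = 2 (C = 0 + 2 = 2)
-1/(u(3) + C) + 11 = -1/(2/5 + 2) + 11 = -1/(12/5) + 11 = (5/12)*(-1) + 11 = -5/12 + 11 = 127/12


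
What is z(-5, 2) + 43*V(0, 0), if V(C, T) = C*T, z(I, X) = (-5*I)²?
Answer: 625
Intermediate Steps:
z(I, X) = 25*I²
z(-5, 2) + 43*V(0, 0) = 25*(-5)² + 43*(0*0) = 25*25 + 43*0 = 625 + 0 = 625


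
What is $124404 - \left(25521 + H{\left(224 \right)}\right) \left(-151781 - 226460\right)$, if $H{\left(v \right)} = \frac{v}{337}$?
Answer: $\frac{3253217495189}{337} \approx 9.6535 \cdot 10^{9}$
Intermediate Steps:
$H{\left(v \right)} = \frac{v}{337}$ ($H{\left(v \right)} = v \frac{1}{337} = \frac{v}{337}$)
$124404 - \left(25521 + H{\left(224 \right)}\right) \left(-151781 - 226460\right) = 124404 - \left(25521 + \frac{1}{337} \cdot 224\right) \left(-151781 - 226460\right) = 124404 - \left(25521 + \frac{224}{337}\right) \left(-378241\right) = 124404 - \frac{8600801}{337} \left(-378241\right) = 124404 - - \frac{3253175571041}{337} = 124404 + \frac{3253175571041}{337} = \frac{3253217495189}{337}$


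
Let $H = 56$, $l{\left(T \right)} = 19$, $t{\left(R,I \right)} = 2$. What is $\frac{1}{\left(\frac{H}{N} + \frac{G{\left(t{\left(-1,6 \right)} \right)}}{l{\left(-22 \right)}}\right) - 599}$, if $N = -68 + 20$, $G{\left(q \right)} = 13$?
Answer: $- \frac{114}{68341} \approx -0.0016681$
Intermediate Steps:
$N = -48$
$\frac{1}{\left(\frac{H}{N} + \frac{G{\left(t{\left(-1,6 \right)} \right)}}{l{\left(-22 \right)}}\right) - 599} = \frac{1}{\left(\frac{56}{-48} + \frac{13}{19}\right) - 599} = \frac{1}{\left(56 \left(- \frac{1}{48}\right) + 13 \cdot \frac{1}{19}\right) - 599} = \frac{1}{\left(- \frac{7}{6} + \frac{13}{19}\right) - 599} = \frac{1}{- \frac{55}{114} - 599} = \frac{1}{- \frac{68341}{114}} = - \frac{114}{68341}$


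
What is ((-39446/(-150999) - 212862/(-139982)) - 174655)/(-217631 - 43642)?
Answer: 1845834937737340/2761282253234457 ≈ 0.66847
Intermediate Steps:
((-39446/(-150999) - 212862/(-139982)) - 174655)/(-217631 - 43642) = ((-39446*(-1/150999) - 212862*(-1/139982)) - 174655)/(-261273) = ((39446/150999 + 106431/69991) - 174655)*(-1/261273) = (18831839555/10568571009 - 174655)*(-1/261273) = -1845834937737340/10568571009*(-1/261273) = 1845834937737340/2761282253234457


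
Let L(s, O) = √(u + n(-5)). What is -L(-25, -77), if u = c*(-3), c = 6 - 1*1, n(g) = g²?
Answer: -√10 ≈ -3.1623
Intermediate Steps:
c = 5 (c = 6 - 1 = 5)
u = -15 (u = 5*(-3) = -15)
L(s, O) = √10 (L(s, O) = √(-15 + (-5)²) = √(-15 + 25) = √10)
-L(-25, -77) = -√10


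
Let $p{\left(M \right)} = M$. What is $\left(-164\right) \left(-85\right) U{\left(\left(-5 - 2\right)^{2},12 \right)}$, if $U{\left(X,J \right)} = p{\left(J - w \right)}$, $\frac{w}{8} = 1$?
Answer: $55760$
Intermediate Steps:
$w = 8$ ($w = 8 \cdot 1 = 8$)
$U{\left(X,J \right)} = -8 + J$ ($U{\left(X,J \right)} = J - 8 = -8 + J$)
$\left(-164\right) \left(-85\right) U{\left(\left(-5 - 2\right)^{2},12 \right)} = \left(-164\right) \left(-85\right) \left(-8 + 12\right) = 13940 \cdot 4 = 55760$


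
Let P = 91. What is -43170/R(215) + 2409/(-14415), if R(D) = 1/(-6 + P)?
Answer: -17631708053/4805 ≈ -3.6694e+6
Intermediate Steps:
R(D) = 1/85 (R(D) = 1/(-6 + 91) = 1/85)
-43170/R(215) + 2409/(-14415) = -43170/1/85 + 2409/(-14415) = -43170*85 + 2409*(-1/14415) = -3669450 - 803/4805 = -17631708053/4805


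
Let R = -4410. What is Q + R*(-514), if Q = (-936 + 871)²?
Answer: 2270965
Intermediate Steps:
Q = 4225 (Q = (-65)² = 4225)
Q + R*(-514) = 4225 - 4410*(-514) = 4225 + 2266740 = 2270965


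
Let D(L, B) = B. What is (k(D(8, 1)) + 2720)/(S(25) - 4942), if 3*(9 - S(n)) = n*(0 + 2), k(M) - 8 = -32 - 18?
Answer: -8034/14849 ≈ -0.54105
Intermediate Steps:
k(M) = -42 (k(M) = 8 + (-32 - 18) = 8 - 50 = -42)
S(n) = 9 - 2*n/3 (S(n) = 9 - n*(0 + 2)/3 = 9 - n*2/3 = 9 - 2*n/3)
(k(D(8, 1)) + 2720)/(S(25) - 4942) = (-42 + 2720)/((9 - 2/3*25) - 4942) = 2678/((9 - 50/3) - 4942) = 2678/(-23/3 - 4942) = 2678/(-14849/3) = 2678*(-3/14849) = -8034/14849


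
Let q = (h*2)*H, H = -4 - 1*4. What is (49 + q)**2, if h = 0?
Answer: 2401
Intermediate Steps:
H = -8 (H = -4 - 4 = -8)
q = 0 (q = (0*2)*(-8) = 0*(-8) = 0)
(49 + q)**2 = (49 + 0)**2 = 49**2 = 2401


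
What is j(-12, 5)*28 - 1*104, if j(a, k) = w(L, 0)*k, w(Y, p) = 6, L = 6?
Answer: 736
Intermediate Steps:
j(a, k) = 6*k
j(-12, 5)*28 - 1*104 = (6*5)*28 - 1*104 = 30*28 - 104 = 840 - 104 = 736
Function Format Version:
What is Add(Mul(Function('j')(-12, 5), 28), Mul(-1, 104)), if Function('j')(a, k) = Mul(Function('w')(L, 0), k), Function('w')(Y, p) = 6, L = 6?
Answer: 736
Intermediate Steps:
Function('j')(a, k) = Mul(6, k)
Add(Mul(Function('j')(-12, 5), 28), Mul(-1, 104)) = Add(Mul(Mul(6, 5), 28), Mul(-1, 104)) = Add(Mul(30, 28), -104) = Add(840, -104) = 736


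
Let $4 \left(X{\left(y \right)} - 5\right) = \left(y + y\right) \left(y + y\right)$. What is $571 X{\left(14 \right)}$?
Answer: $114771$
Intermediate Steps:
$X{\left(y \right)} = 5 + y^{2}$ ($X{\left(y \right)} = 5 + \frac{\left(y + y\right) \left(y + y\right)}{4} = 5 + \frac{2 y 2 y}{4} = 5 + \frac{4 y^{2}}{4} = 5 + y^{2}$)
$571 X{\left(14 \right)} = 571 \left(5 + 14^{2}\right) = 571 \left(5 + 196\right) = 571 \cdot 201 = 114771$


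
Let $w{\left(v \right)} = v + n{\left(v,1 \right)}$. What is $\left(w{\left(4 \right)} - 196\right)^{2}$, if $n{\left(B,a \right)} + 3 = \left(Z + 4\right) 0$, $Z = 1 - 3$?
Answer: $38025$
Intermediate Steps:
$Z = -2$
$n{\left(B,a \right)} = -3$ ($n{\left(B,a \right)} = -3 + \left(-2 + 4\right) 0 = -3 + 2 \cdot 0 = -3 + 0 = -3$)
$w{\left(v \right)} = -3 + v$ ($w{\left(v \right)} = v - 3 = -3 + v$)
$\left(w{\left(4 \right)} - 196\right)^{2} = \left(\left(-3 + 4\right) - 196\right)^{2} = \left(1 - 196\right)^{2} = \left(-195\right)^{2} = 38025$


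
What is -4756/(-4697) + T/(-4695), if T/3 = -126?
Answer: 8034962/7350805 ≈ 1.0931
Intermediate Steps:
T = -378 (T = 3*(-126) = -378)
-4756/(-4697) + T/(-4695) = -4756/(-4697) - 378/(-4695) = -4756*(-1/4697) - 378*(-1/4695) = 4756/4697 + 126/1565 = 8034962/7350805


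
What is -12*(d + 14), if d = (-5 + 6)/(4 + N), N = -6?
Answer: -162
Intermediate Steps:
d = -½ (d = (-5 + 6)/(4 - 6) = 1/(-2) = 1*(-½) = -½ ≈ -0.50000)
-12*(d + 14) = -12*(-½ + 14) = -12*27/2 = -162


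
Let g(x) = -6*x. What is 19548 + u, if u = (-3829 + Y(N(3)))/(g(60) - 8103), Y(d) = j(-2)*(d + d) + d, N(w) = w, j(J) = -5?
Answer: 165438580/8463 ≈ 19548.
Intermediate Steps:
Y(d) = -9*d (Y(d) = -5*(d + d) + d = -10*d + d = -9*d)
u = 3856/8463 (u = (-3829 - 9*3)/(-6*60 - 8103) = (-3829 - 27)/(-360 - 8103) = -3856/(-8463) = -3856*(-1/8463) = 3856/8463 ≈ 0.45563)
19548 + u = 19548 + 3856/8463 = 165438580/8463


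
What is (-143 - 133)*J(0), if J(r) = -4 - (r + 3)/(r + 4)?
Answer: 1311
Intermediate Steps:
J(r) = -4 - (3 + r)/(4 + r)
(-143 - 133)*J(0) = (-143 - 133)*((-19 - 5*0)/(4 + 0)) = -276*(-19 + 0)/4 = -69*(-19) = -276*(-19/4) = 1311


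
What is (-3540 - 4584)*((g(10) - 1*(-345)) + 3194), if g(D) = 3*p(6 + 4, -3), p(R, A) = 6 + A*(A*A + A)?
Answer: -28458372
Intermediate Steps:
p(R, A) = 6 + A*(A + A²) (p(R, A) = 6 + A*(A² + A) = 6 + A*(A + A²))
g(D) = -36 (g(D) = 3*(6 + (-3)² + (-3)³) = 3*(6 + 9 - 27) = 3*(-12) = -36)
(-3540 - 4584)*((g(10) - 1*(-345)) + 3194) = (-3540 - 4584)*((-36 - 1*(-345)) + 3194) = -8124*((-36 + 345) + 3194) = -8124*(309 + 3194) = -8124*3503 = -28458372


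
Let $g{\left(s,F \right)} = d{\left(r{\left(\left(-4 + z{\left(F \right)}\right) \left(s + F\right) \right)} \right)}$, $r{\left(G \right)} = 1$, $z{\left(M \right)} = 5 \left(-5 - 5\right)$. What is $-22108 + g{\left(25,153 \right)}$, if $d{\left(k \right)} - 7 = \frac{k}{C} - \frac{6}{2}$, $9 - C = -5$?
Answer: $- \frac{309455}{14} \approx -22104.0$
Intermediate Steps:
$C = 14$ ($C = 9 - -5 = 9 + 5 = 14$)
$z{\left(M \right)} = -50$ ($z{\left(M \right)} = 5 \left(-10\right) = -50$)
$d{\left(k \right)} = 4 + \frac{k}{14}$ ($d{\left(k \right)} = 7 + \left(\frac{k}{14} - \frac{6}{2}\right) = 7 + \left(k \frac{1}{14} - 3\right) = 7 + \left(\frac{k}{14} - 3\right) = 7 + \left(-3 + \frac{k}{14}\right) = 4 + \frac{k}{14}$)
$g{\left(s,F \right)} = \frac{57}{14}$ ($g{\left(s,F \right)} = 4 + \frac{1}{14} \cdot 1 = 4 + \frac{1}{14} = \frac{57}{14}$)
$-22108 + g{\left(25,153 \right)} = -22108 + \frac{57}{14} = - \frac{309455}{14}$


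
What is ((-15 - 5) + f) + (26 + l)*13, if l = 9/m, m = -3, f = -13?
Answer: 266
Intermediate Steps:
l = -3 (l = 9/(-3) = 9*(-⅓) = -3)
((-15 - 5) + f) + (26 + l)*13 = ((-15 - 5) - 13) + (26 - 3)*13 = (-20 - 13) + 23*13 = -33 + 299 = 266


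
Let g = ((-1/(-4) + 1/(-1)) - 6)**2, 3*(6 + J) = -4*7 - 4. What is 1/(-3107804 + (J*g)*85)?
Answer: -8/25378807 ≈ -3.1522e-7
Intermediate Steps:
J = -50/3 (J = -6 + (-4*7 - 4)/3 = -6 + (-28 - 4)/3 = -6 + (1/3)*(-32) = -6 - 32/3 = -50/3 ≈ -16.667)
g = 729/16 (g = ((-1*(-1/4) + 1*(-1)) - 6)**2 = ((1/4 - 1) - 6)**2 = (-3/4 - 6)**2 = (-27/4)**2 = 729/16 ≈ 45.563)
1/(-3107804 + (J*g)*85) = 1/(-3107804 - 50/3*729/16*85) = 1/(-3107804 - 6075/8*85) = 1/(-3107804 - 516375/8) = 1/(-25378807/8) = -8/25378807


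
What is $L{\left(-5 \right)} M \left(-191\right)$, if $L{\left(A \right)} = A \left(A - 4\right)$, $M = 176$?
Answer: $-1512720$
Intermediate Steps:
$L{\left(A \right)} = A \left(-4 + A\right)$
$L{\left(-5 \right)} M \left(-191\right) = - 5 \left(-4 - 5\right) 176 \left(-191\right) = \left(-5\right) \left(-9\right) 176 \left(-191\right) = 45 \cdot 176 \left(-191\right) = 7920 \left(-191\right) = -1512720$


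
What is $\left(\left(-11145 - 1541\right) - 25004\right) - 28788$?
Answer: $-66478$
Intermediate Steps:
$\left(\left(-11145 - 1541\right) - 25004\right) - 28788 = \left(-12686 - 25004\right) - 28788 = -37690 - 28788 = -66478$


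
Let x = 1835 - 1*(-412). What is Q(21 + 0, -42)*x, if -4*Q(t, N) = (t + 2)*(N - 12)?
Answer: 1395387/2 ≈ 6.9769e+5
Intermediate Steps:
Q(t, N) = -(-12 + N)*(2 + t)/4 (Q(t, N) = -(t + 2)*(N - 12)/4 = -(2 + t)*(-12 + N)/4 = -(-12 + N)*(2 + t)/4)
x = 2247 (x = 1835 + 412 = 2247)
Q(21 + 0, -42)*x = (6 + 3*(21 + 0) - ½*(-42) - ¼*(-42)*(21 + 0))*2247 = (6 + 3*21 + 21 - ¼*(-42)*21)*2247 = (6 + 63 + 21 + 441/2)*2247 = (621/2)*2247 = 1395387/2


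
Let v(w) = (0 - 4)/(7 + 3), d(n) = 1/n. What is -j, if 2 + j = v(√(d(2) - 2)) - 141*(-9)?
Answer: -6333/5 ≈ -1266.6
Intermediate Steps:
v(w) = -⅖ (v(w) = -4/10 = -4*⅒ = -⅖)
j = 6333/5 (j = -2 + (-⅖ - 141*(-9)) = -2 + (-⅖ + 1269) = -2 + 6343/5 = 6333/5 ≈ 1266.6)
-j = -1*6333/5 = -6333/5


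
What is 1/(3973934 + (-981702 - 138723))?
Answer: 1/2853509 ≈ 3.5045e-7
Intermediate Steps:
1/(3973934 + (-981702 - 138723)) = 1/(3973934 - 1120425) = 1/2853509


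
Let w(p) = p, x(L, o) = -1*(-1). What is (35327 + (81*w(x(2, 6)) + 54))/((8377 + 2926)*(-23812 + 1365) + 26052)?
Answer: -35462/253692389 ≈ -0.00013978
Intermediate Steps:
x(L, o) = 1
(35327 + (81*w(x(2, 6)) + 54))/((8377 + 2926)*(-23812 + 1365) + 26052) = (35327 + (81*1 + 54))/((8377 + 2926)*(-23812 + 1365) + 26052) = (35327 + (81 + 54))/(11303*(-22447) + 26052) = (35327 + 135)/(-253718441 + 26052) = 35462/(-253692389) = 35462*(-1/253692389) = -35462/253692389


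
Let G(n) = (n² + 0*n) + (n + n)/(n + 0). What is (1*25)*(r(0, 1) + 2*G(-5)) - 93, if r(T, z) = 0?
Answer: 1257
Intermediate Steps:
G(n) = 2 + n² (G(n) = (n² + 0) + (2*n)/n = n² + 2 = 2 + n²)
(1*25)*(r(0, 1) + 2*G(-5)) - 93 = (1*25)*(0 + 2*(2 + (-5)²)) - 93 = 25*(0 + 2*(2 + 25)) - 93 = 25*(0 + 2*27) - 93 = 25*(0 + 54) - 93 = 25*54 - 93 = 1350 - 93 = 1257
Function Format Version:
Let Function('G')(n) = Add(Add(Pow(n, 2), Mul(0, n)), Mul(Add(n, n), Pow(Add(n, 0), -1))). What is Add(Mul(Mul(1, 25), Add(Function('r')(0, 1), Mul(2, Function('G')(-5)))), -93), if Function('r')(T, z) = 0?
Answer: 1257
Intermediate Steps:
Function('G')(n) = Add(2, Pow(n, 2)) (Function('G')(n) = Add(Add(Pow(n, 2), 0), Mul(Mul(2, n), Pow(n, -1))) = Add(Pow(n, 2), 2) = Add(2, Pow(n, 2)))
Add(Mul(Mul(1, 25), Add(Function('r')(0, 1), Mul(2, Function('G')(-5)))), -93) = Add(Mul(Mul(1, 25), Add(0, Mul(2, Add(2, Pow(-5, 2))))), -93) = Add(Mul(25, Add(0, Mul(2, Add(2, 25)))), -93) = Add(Mul(25, Add(0, Mul(2, 27))), -93) = Add(Mul(25, Add(0, 54)), -93) = Add(Mul(25, 54), -93) = Add(1350, -93) = 1257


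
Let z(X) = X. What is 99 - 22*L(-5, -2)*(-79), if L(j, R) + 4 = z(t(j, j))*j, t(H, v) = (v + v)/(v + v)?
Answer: -15543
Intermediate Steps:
t(H, v) = 1 (t(H, v) = (2*v)/((2*v)) = (2*v)*(1/(2*v)) = 1)
L(j, R) = -4 + j (L(j, R) = -4 + 1*j = -4 + j)
99 - 22*L(-5, -2)*(-79) = 99 - 22*(-4 - 5)*(-79) = 99 - 22*(-9)*(-79) = 99 + 198*(-79) = 99 - 15642 = -15543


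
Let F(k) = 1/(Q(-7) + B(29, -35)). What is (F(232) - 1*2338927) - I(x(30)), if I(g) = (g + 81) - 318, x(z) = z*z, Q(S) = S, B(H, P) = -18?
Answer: -58489751/25 ≈ -2.3396e+6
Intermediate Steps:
x(z) = z²
I(g) = -237 + g (I(g) = (81 + g) - 318 = -237 + g)
F(k) = -1/25 (F(k) = 1/(-7 - 18) = 1/(-25) = -1/25)
(F(232) - 1*2338927) - I(x(30)) = (-1/25 - 1*2338927) - (-237 + 30²) = (-1/25 - 2338927) - (-237 + 900) = -58473176/25 - 1*663 = -58473176/25 - 663 = -58489751/25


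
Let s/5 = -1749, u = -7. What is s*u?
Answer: 61215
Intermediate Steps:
s = -8745 (s = 5*(-1749) = -8745)
s*u = -8745*(-7) = 61215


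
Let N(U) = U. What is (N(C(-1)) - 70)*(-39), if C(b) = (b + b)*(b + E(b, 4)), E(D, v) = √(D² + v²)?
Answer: 2652 + 78*√17 ≈ 2973.6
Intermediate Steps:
C(b) = 2*b*(b + √(16 + b²)) (C(b) = (b + b)*(b + √(b² + 4²)) = (2*b)*(b + √(b² + 16)) = (2*b)*(b + √(16 + b²)) = 2*b*(b + √(16 + b²)))
(N(C(-1)) - 70)*(-39) = (2*(-1)*(-1 + √(16 + (-1)²)) - 70)*(-39) = (2*(-1)*(-1 + √(16 + 1)) - 70)*(-39) = (2*(-1)*(-1 + √17) - 70)*(-39) = ((2 - 2*√17) - 70)*(-39) = (-68 - 2*√17)*(-39) = 2652 + 78*√17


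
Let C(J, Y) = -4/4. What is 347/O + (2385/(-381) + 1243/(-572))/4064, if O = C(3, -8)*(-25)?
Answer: 9311621357/670966400 ≈ 13.878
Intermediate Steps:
C(J, Y) = -1 (C(J, Y) = -4*1/4 = -1)
O = 25 (O = -1*(-25) = 25)
347/O + (2385/(-381) + 1243/(-572))/4064 = 347/25 + (2385/(-381) + 1243/(-572))/4064 = 347*(1/25) + (2385*(-1/381) + 1243*(-1/572))*(1/4064) = 347/25 + (-795/127 - 113/52)*(1/4064) = 347/25 - 55691/6604*1/4064 = 347/25 - 55691/26838656 = 9311621357/670966400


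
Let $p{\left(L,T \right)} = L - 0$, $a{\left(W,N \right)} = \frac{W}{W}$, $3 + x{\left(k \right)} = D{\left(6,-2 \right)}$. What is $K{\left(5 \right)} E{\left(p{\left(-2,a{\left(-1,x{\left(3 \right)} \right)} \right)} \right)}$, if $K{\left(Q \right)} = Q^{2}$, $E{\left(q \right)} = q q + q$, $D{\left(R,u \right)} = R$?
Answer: $50$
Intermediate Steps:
$x{\left(k \right)} = 3$ ($x{\left(k \right)} = -3 + 6 = 3$)
$a{\left(W,N \right)} = 1$
$p{\left(L,T \right)} = L$ ($p{\left(L,T \right)} = L + 0 = L$)
$E{\left(q \right)} = q + q^{2}$ ($E{\left(q \right)} = q^{2} + q = q + q^{2}$)
$K{\left(5 \right)} E{\left(p{\left(-2,a{\left(-1,x{\left(3 \right)} \right)} \right)} \right)} = 5^{2} \left(- 2 \left(1 - 2\right)\right) = 25 \left(\left(-2\right) \left(-1\right)\right) = 25 \cdot 2 = 50$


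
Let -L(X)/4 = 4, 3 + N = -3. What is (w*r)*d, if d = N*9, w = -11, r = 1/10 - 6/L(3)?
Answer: 5643/20 ≈ 282.15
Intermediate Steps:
N = -6 (N = -3 - 3 = -6)
L(X) = -16 (L(X) = -4*4 = -16)
r = 19/40 (r = 1/10 - 6/(-16) = 1*(1/10) - 6*(-1/16) = 1/10 + 3/8 = 19/40 ≈ 0.47500)
d = -54 (d = -6*9 = -54)
(w*r)*d = -11*19/40*(-54) = -209/40*(-54) = 5643/20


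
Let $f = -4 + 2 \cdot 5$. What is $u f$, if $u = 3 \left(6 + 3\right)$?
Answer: $162$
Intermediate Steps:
$u = 27$ ($u = 3 \cdot 9 = 27$)
$f = 6$ ($f = -4 + 10 = 6$)
$u f = 27 \cdot 6 = 162$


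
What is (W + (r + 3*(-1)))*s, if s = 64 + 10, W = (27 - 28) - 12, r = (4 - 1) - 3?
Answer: -1184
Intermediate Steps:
r = 0 (r = 3 - 3 = 0)
W = -13 (W = -1 - 12 = -13)
s = 74
(W + (r + 3*(-1)))*s = (-13 + (0 + 3*(-1)))*74 = (-13 + (0 - 3))*74 = (-13 - 3)*74 = -16*74 = -1184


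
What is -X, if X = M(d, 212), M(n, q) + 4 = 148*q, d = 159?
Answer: -31372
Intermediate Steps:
M(n, q) = -4 + 148*q
X = 31372 (X = -4 + 148*212 = -4 + 31376 = 31372)
-X = -1*31372 = -31372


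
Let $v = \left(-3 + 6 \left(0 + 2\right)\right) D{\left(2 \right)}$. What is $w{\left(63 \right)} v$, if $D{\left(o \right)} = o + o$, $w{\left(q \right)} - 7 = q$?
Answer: $2520$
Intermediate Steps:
$w{\left(q \right)} = 7 + q$
$D{\left(o \right)} = 2 o$
$v = 36$ ($v = \left(-3 + 6 \left(0 + 2\right)\right) 2 \cdot 2 = \left(-3 + 6 \cdot 2\right) 4 = \left(-3 + 12\right) 4 = 9 \cdot 4 = 36$)
$w{\left(63 \right)} v = \left(7 + 63\right) 36 = 70 \cdot 36 = 2520$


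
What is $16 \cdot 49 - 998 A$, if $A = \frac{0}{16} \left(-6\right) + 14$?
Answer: $-13188$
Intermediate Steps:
$A = 14$ ($A = 0 \cdot \frac{1}{16} \left(-6\right) + 14 = 0 \left(-6\right) + 14 = 0 + 14 = 14$)
$16 \cdot 49 - 998 A = 16 \cdot 49 - 13972 = 784 - 13972 = -13188$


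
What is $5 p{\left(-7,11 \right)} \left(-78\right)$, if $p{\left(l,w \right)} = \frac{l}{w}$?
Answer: $\frac{2730}{11} \approx 248.18$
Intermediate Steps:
$5 p{\left(-7,11 \right)} \left(-78\right) = 5 \left(- \frac{7}{11}\right) \left(-78\right) = \left(- \frac{35}{11}\right) \left(-78\right) = \frac{2730}{11}$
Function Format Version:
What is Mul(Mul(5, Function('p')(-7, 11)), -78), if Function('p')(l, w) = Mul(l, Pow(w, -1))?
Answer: Rational(2730, 11) ≈ 248.18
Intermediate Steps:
Mul(Mul(5, Function('p')(-7, 11)), -78) = Mul(Mul(5, Mul(-7, Pow(11, -1))), -78) = Mul(Mul(5, Mul(-7, Rational(1, 11))), -78) = Mul(Mul(5, Rational(-7, 11)), -78) = Mul(Rational(-35, 11), -78) = Rational(2730, 11)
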